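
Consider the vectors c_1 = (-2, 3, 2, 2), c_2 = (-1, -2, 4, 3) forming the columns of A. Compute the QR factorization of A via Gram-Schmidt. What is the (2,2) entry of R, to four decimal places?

r_{22} = 5.0238

c_1 = (-2, 3, 2, 2); ‖c_1‖ = 4.5826, so q_1 = (-0.4364, 0.6547, 0.4364, 0.4364).
q_1·c_2 = (-0.4364)·(-1) + 0.6547·(-2) + 0.4364·4 + 0.4364·3 = 2.1822.
u_2 = c_2 − 2.1822·q_1 = (-0.0476, -3.4286, 3.0476, 2.0476).
r_{22} = ‖u_2‖ = 5.0238.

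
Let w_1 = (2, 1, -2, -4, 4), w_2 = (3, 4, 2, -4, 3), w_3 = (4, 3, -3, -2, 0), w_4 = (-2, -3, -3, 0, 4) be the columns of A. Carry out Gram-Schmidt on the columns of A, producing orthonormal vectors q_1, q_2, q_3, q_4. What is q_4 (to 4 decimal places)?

w_1 = (2, 1, -2, -4, 4); ‖w_1‖ = 6.4031, so q_1 = (0.3123, 0.1562, -0.3123, -0.6247, 0.6247).
q_1·w_2 = 0.3123·3 + 0.1562·4 + (-0.3123)·2 + (-0.6247)·(-4) + 0.6247·3 = 5.3099.
u_2 = w_2 − 5.3099·q_1 = (1.3415, 3.1707, 3.6585, -0.6829, -0.3171).
‖u_2‖ = 5.0799, so q_2 = (0.2641, 0.6242, 0.7202, -0.1344, -0.0624).
q_1·w_3 = 0.3123·4 + 0.1562·3 + (-0.3123)·(-3) + (-0.6247)·(-2) + 0.6247·0 = 3.9043; q_2·w_3 = 0.2641·4 + 0.6242·3 + 0.7202·(-3) + (-0.1344)·(-2) + (-0.0624)·0 = 1.0371.
u_3 = w_3 − 3.9043·q_1 − 1.0371·q_2 = (2.5066, 1.7429, -2.5274, 0.5784, -2.3743).
‖u_3‖ = 4.6562, so q_3 = (0.5383, 0.3743, -0.5428, 0.1242, -0.5099).
q_1·w_4 = 0.3123·(-2) + 0.1562·(-3) + (-0.3123)·(-3) + (-0.6247)·0 + 0.6247·4 = 2.3426; q_2·w_4 = 0.2641·(-2) + 0.6242·(-3) + 0.7202·(-3) + (-0.1344)·0 + (-0.0624)·4 = -4.8110; q_3·w_4 = 0.5383·(-2) + 0.3743·(-3) + (-0.5428)·(-3) + 0.1242·0 + (-0.5099)·4 = -2.6109.
u_4 = w_4 − 2.3426·q_1 + 4.8110·q_2 + 2.6109·q_3 = (-0.0557, 0.6144, -0.2206, 1.1410, 0.9050).
‖u_4‖ = 1.5969, so q_4 = (-0.0349, 0.3847, -0.1381, 0.7145, 0.5667).

q_4 = (-0.0349, 0.3847, -0.1381, 0.7145, 0.5667)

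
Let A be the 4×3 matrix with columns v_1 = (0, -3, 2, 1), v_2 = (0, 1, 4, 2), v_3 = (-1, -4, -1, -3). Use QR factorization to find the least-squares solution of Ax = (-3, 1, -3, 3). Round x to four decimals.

v_1 = (0, -3, 2, 1); ‖v_1‖ = 3.7417, so q_1 = (0.0000, -0.8018, 0.5345, 0.2673).
q_1·v_2 = 0.0000·0 + (-0.8018)·1 + 0.5345·4 + 0.2673·2 = 1.8708.
u_2 = v_2 − 1.8708·q_1 = (0.0000, 2.5000, 3.0000, 1.5000).
‖u_2‖ = 4.1833, so q_2 = (0.0000, 0.5976, 0.7171, 0.3586).
q_1·v_3 = 0.0000·(-1) + (-0.8018)·(-4) + 0.5345·(-1) + 0.2673·(-3) = 1.8708; q_2·v_3 = 0.0000·(-1) + 0.5976·(-4) + 0.7171·(-1) + 0.3586·(-3) = -4.1833.
u_3 = v_3 − 1.8708·q_1 + 4.1833·q_2 = (-1.0000, 0.0000, 1.0000, -2.0000).
‖u_3‖ = 2.4495, so q_3 = (-0.4082, 0.0000, 0.4082, -0.8165).
Qᵀb = (-1.6036, -0.4781, -2.4495).
Back-substitute: x_3 = -2.4495/2.4495 = -1.0000.
x_2 = (-0.4781 + 4.1833·(-1.0000))/4.1833 = -1.1143.
x_1 = (-1.6036 − 1.8708·(-1.1143) − 1.8708·(-1.0000))/3.7417 = 0.6286.

x = (0.6286, -1.1143, -1.0000)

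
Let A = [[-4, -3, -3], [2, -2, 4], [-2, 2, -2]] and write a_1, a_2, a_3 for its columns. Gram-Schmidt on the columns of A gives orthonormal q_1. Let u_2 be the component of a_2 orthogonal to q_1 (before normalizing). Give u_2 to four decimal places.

u_2 = (-2.3333, -2.3333, 2.3333)

a_1 = (-4, 2, -2); ‖a_1‖ = 4.8990, so q_1 = (-0.8165, 0.4082, -0.4082).
q_1·a_2 = (-0.8165)·(-3) + 0.4082·(-2) + (-0.4082)·2 = 0.8165.
u_2 = a_2 − 0.8165·q_1 = (-2.3333, -2.3333, 2.3333).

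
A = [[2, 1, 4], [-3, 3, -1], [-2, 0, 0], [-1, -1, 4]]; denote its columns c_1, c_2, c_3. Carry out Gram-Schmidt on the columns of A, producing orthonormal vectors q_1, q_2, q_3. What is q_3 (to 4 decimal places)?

q_3 = (0.6085, 0.0573, 0.1325, 0.7803)

c_1 = (2, -3, -2, -1); ‖c_1‖ = 4.2426, so q_1 = (0.4714, -0.7071, -0.4714, -0.2357).
q_1·c_2 = 0.4714·1 + (-0.7071)·3 + (-0.4714)·0 + (-0.2357)·(-1) = -1.4142.
u_2 = c_2 + 1.4142·q_1 = (1.6667, 2.0000, -0.6667, -1.3333).
‖u_2‖ = 3.0000, so q_2 = (0.5556, 0.6667, -0.2222, -0.4444).
q_1·c_3 = 0.4714·4 + (-0.7071)·(-1) + (-0.4714)·0 + (-0.2357)·4 = 1.6499; q_2·c_3 = 0.5556·4 + 0.6667·(-1) + (-0.2222)·0 + (-0.4444)·4 = -0.2222.
u_3 = c_3 − 1.6499·q_1 + 0.2222·q_2 = (3.3457, 0.3148, 0.7284, 4.2901).
‖u_3‖ = 5.4980, so q_3 = (0.6085, 0.0573, 0.1325, 0.7803).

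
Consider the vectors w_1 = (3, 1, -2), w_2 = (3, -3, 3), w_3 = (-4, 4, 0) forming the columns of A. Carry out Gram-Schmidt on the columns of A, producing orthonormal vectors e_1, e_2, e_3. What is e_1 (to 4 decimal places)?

w_1 = (3, 1, -2); ‖w_1‖ = 3.7417, so e_1 = (0.8018, 0.2673, -0.5345).

e_1 = (0.8018, 0.2673, -0.5345)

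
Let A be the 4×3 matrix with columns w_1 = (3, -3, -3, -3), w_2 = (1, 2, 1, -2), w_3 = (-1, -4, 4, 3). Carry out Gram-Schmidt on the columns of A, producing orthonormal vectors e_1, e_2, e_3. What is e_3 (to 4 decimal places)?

w_1 = (3, -3, -3, -3); ‖w_1‖ = 6.0000, so e_1 = (0.5000, -0.5000, -0.5000, -0.5000).
e_1·w_2 = 0.5000·1 + (-0.5000)·2 + (-0.5000)·1 + (-0.5000)·(-2) = 0.0000.
u_2 = w_2 + 0.0000·e_1 = (1.0000, 2.0000, 1.0000, -2.0000).
‖u_2‖ = 3.1623, so e_2 = (0.3162, 0.6325, 0.3162, -0.6325).
e_1·w_3 = 0.5000·(-1) + (-0.5000)·(-4) + (-0.5000)·4 + (-0.5000)·3 = -2.0000; e_2·w_3 = 0.3162·(-1) + 0.6325·(-4) + 0.3162·4 + (-0.6325)·3 = -3.4785.
u_3 = w_3 + 2.0000·e_1 + 3.4785·e_2 = (1.1000, -2.8000, 4.1000, -0.2000).
‖u_3‖ = 5.0892, so e_3 = (0.2161, -0.5502, 0.8056, -0.0393).

e_3 = (0.2161, -0.5502, 0.8056, -0.0393)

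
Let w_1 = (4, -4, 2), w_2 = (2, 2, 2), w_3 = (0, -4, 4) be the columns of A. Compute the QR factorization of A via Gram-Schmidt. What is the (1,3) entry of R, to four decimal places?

r_{13} = 4.0000

q_1 = w_1/‖w_1‖ = (4, -4, 2)/6.0000 = (0.6667, -0.6667, 0.3333).
r_{13} = q_1·w_3 = 4.0000.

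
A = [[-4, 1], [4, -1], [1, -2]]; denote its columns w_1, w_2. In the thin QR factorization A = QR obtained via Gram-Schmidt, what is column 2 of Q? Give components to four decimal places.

e_2 = (-0.1231, 0.1231, -0.9847)

e_1 = w_1/‖w_1‖ = (-4, 4, 1)/5.7446 = (-0.6963, 0.6963, 0.1741).
r_{12} = e_1·w_2 = -1.7408.
u_2 = w_2 + 1.7408·e_1 = (-0.2121, 0.2121, -1.6970).
‖u_2‖ = 1.7233, so e_2 = (-0.1231, 0.1231, -0.9847).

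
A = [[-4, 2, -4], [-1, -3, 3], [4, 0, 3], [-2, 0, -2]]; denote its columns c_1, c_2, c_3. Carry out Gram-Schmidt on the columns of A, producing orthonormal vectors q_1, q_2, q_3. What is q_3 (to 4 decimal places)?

c_1 = (-4, -1, 4, -2); ‖c_1‖ = 6.0828, so q_1 = (-0.6576, -0.1644, 0.6576, -0.3288).
q_1·c_2 = (-0.6576)·2 + (-0.1644)·(-3) + 0.6576·0 + (-0.3288)·0 = -0.8220.
u_2 = c_2 + 0.8220·q_1 = (1.4595, -3.1351, 0.5405, -0.2703).
‖u_2‖ = 3.5106, so q_2 = (0.4157, -0.8930, 0.1540, -0.0770).
q_1·c_3 = (-0.6576)·(-4) + (-0.1644)·3 + 0.6576·3 + (-0.3288)·(-2) = 4.7676; q_2·c_3 = 0.4157·(-4) + (-0.8930)·3 + 0.1540·3 + (-0.0770)·(-2) = -3.7262.
u_3 = c_3 − 4.7676·q_1 + 3.7262·q_2 = (0.6842, 0.4561, 0.4386, -0.7193).
‖u_3‖ = 1.1773, so q_3 = (0.5812, 0.3875, 0.3726, -0.6110).

q_3 = (0.5812, 0.3875, 0.3726, -0.6110)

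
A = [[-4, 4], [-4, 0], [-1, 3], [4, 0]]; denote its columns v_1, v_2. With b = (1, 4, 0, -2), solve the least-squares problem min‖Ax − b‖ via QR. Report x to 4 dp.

q_1 = v_1/‖v_1‖ = (-4, -4, -1, 4)/7.0000 = (-0.5714, -0.5714, -0.1429, 0.5714).
r_{12} = q_1·v_2 = -2.7143.
u_2 = v_2 + 2.7143·q_1 = (2.4490, -1.5510, 2.6122, 1.5510).
‖u_2‖ = 4.1991, so q_2 = (0.5832, -0.3694, 0.6221, 0.3694).
Qᵀb = (-4.0000, -1.6330).
Back-substitute: x_2 = -1.6330/4.1991 = -0.3889.
x_1 = (-4.0000 + 2.7143·(-0.3889))/7.0000 = -0.7222.

x = (-0.7222, -0.3889)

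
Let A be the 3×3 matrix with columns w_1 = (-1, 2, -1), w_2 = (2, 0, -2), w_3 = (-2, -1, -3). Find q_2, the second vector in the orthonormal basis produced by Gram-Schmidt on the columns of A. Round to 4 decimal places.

q_2 = (0.7071, 0.0000, -0.7071)

q_1 = w_1/‖w_1‖ = (-1, 2, -1)/2.4495 = (-0.4082, 0.8165, -0.4082).
r_{12} = q_1·w_2 = 0.0000.
u_2 = w_2 + 0.0000·q_1 = (2.0000, 0.0000, -2.0000).
‖u_2‖ = 2.8284, so q_2 = (0.7071, 0.0000, -0.7071).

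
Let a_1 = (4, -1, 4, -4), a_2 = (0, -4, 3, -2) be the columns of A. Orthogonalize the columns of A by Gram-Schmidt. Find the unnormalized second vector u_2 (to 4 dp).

u_2 = (-1.9592, -3.5102, 1.0408, -0.0408)

e_1 = a_1/‖a_1‖ = (4, -1, 4, -4)/7.0000 = (0.5714, -0.1429, 0.5714, -0.5714).
r_{12} = e_1·a_2 = 3.4286.
u_2 = a_2 − 3.4286·e_1 = (-1.9592, -3.5102, 1.0408, -0.0408).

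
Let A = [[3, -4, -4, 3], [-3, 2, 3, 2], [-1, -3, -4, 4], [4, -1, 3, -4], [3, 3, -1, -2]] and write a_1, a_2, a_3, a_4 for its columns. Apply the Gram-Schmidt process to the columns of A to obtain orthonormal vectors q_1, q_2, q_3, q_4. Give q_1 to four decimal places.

q_1 = (0.4523, -0.4523, -0.1508, 0.6030, 0.4523)

a_1 = (3, -3, -1, 4, 3); ‖a_1‖ = 6.6332, so q_1 = (0.4523, -0.4523, -0.1508, 0.6030, 0.4523).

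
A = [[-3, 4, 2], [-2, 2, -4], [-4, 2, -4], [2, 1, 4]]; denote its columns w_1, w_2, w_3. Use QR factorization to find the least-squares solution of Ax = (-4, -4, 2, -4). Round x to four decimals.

w_1 = (-3, -2, -4, 2); ‖w_1‖ = 5.7446, so q_1 = (-0.5222, -0.3482, -0.6963, 0.3482).
q_1·w_2 = (-0.5222)·4 + (-0.3482)·2 + (-0.6963)·2 + 0.3482·1 = -3.8297.
u_2 = w_2 + 3.8297·q_1 = (2.0000, 0.6667, -0.6667, 2.3333).
‖u_2‖ = 3.2146, so q_2 = (0.6222, 0.2074, -0.2074, 0.7259).
q_1·w_3 = (-0.5222)·2 + (-0.3482)·(-4) + (-0.6963)·(-4) + 0.3482·4 = 4.5260; q_2·w_3 = 0.6222·2 + 0.2074·(-4) + (-0.2074)·(-4) + 0.7259·4 = 4.1478.
u_3 = w_3 − 4.5260·q_1 − 4.1478·q_2 = (1.7830, -3.2845, 0.0117, -0.5865).
‖u_3‖ = 3.7830, so q_3 = (0.4713, -0.8682, 0.0031, -0.1550).
Qᵀb = (0.6963, -6.6365, 2.2140).
Back-substitute: x_3 = 2.2140/3.7830 = 0.5852.
x_2 = (-6.6365 − 4.1478·0.5852)/3.2146 = -2.8197.
x_1 = (0.6963 + 3.8297·(-2.8197) − 4.5260·0.5852)/5.7446 = -2.2197.

x = (-2.2197, -2.8197, 0.5852)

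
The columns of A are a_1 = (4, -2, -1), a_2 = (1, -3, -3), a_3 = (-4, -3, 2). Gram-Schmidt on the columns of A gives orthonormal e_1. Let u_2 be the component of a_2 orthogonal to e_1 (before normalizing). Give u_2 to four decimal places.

u_2 = (-1.4762, -1.7619, -2.3810)

a_1 = (4, -2, -1); ‖a_1‖ = 4.5826, so e_1 = (0.8729, -0.4364, -0.2182).
e_1·a_2 = 0.8729·1 + (-0.4364)·(-3) + (-0.2182)·(-3) = 2.8368.
u_2 = a_2 − 2.8368·e_1 = (-1.4762, -1.7619, -2.3810).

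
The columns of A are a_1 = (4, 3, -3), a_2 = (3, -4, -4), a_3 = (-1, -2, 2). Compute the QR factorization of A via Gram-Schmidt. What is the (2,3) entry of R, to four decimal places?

a_1 = (4, 3, -3); ‖a_1‖ = 5.8310, so e_1 = (0.6860, 0.5145, -0.5145).
e_1·a_2 = 0.6860·3 + 0.5145·(-4) + (-0.5145)·(-4) = 2.0580.
u_2 = a_2 − 2.0580·e_1 = (1.5882, -5.0588, -2.9412).
‖u_2‖ = 6.0634, so e_2 = (0.2619, -0.8343, -0.4851).
r_{23} = e_2·a_3 = 0.4366.

r_{23} = 0.4366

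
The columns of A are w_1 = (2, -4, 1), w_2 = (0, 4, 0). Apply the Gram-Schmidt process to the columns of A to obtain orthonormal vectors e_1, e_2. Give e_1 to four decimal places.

e_1 = w_1/‖w_1‖ = (2, -4, 1)/4.5826 = (0.4364, -0.8729, 0.2182).

e_1 = (0.4364, -0.8729, 0.2182)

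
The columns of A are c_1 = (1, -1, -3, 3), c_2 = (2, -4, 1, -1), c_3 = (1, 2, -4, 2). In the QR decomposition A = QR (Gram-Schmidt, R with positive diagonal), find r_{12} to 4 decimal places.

c_1 = (1, -1, -3, 3); ‖c_1‖ = 4.4721, so e_1 = (0.2236, -0.2236, -0.6708, 0.6708).
r_{12} = e_1·c_2 = 0.0000.

r_{12} = 0.0000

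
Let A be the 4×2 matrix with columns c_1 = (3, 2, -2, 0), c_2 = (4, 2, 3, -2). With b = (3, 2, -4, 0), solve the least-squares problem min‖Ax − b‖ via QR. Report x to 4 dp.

x = (1.4165, -0.3080)

c_1 = (3, 2, -2, 0); ‖c_1‖ = 4.1231, so q_1 = (0.7276, 0.4851, -0.4851, 0.0000).
q_1·c_2 = 0.7276·4 + 0.4851·2 + (-0.4851)·3 + 0.0000·(-2) = 2.4254.
u_2 = c_2 − 2.4254·q_1 = (2.2353, 0.8235, 4.1765, -2.0000).
‖u_2‖ = 5.2075, so q_2 = (0.4292, 0.1581, 0.8020, -0.3841).
Qᵀb = (5.0932, -1.6040).
Back-substitute: x_2 = -1.6040/5.2075 = -0.3080.
x_1 = (5.0932 − 2.4254·(-0.3080))/4.1231 = 1.4165.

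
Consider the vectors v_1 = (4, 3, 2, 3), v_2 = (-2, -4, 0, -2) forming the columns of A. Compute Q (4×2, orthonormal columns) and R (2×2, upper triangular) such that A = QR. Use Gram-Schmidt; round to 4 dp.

Q = [[0.6489, 0.2957], [0.4867, -0.7814], [0.3244, 0.5491], [0.4867, 0.0211]], R = [[6.1644, -4.2178], [0.0000, 2.4921]]

e_1 = v_1/‖v_1‖ = (4, 3, 2, 3)/6.1644 = (0.6489, 0.4867, 0.3244, 0.4867).
r_{12} = e_1·v_2 = -4.2178.
u_2 = v_2 + 4.2178·e_1 = (0.7368, -1.9474, 1.3684, 0.0526).
‖u_2‖ = 2.4921, so e_2 = (0.2957, -0.7814, 0.5491, 0.0211).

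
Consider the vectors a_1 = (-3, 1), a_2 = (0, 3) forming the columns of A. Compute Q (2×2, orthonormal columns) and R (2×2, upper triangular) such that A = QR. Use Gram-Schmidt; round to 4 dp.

e_1 = a_1/‖a_1‖ = (-3, 1)/3.1623 = (-0.9487, 0.3162).
r_{12} = e_1·a_2 = 0.9487.
u_2 = a_2 − 0.9487·e_1 = (0.9000, 2.7000).
‖u_2‖ = 2.8460, so e_2 = (0.3162, 0.9487).

Q = [[-0.9487, 0.3162], [0.3162, 0.9487]], R = [[3.1623, 0.9487], [0.0000, 2.8460]]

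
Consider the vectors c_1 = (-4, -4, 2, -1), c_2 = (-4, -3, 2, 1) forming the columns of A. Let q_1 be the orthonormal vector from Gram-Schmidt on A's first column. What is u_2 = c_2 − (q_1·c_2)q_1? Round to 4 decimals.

u_2 = (-0.6486, 0.3514, 0.3243, 1.8378)

c_1 = (-4, -4, 2, -1); ‖c_1‖ = 6.0828, so q_1 = (-0.6576, -0.6576, 0.3288, -0.1644).
q_1·c_2 = (-0.6576)·(-4) + (-0.6576)·(-3) + 0.3288·2 + (-0.1644)·1 = 5.0964.
u_2 = c_2 − 5.0964·q_1 = (-0.6486, 0.3514, 0.3243, 1.8378).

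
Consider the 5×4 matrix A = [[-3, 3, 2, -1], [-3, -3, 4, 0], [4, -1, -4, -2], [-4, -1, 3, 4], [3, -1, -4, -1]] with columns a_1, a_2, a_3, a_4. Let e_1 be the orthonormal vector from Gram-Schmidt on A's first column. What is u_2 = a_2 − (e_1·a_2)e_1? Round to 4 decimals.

e_1 = a_1/‖a_1‖ = (-3, -3, 4, -4, 3)/7.6811 = (-0.3906, -0.3906, 0.5208, -0.5208, 0.3906).
r_{12} = e_1·a_2 = -0.3906.
u_2 = a_2 + 0.3906·e_1 = (2.8475, -3.1525, -0.7966, -1.2034, -0.8475).

u_2 = (2.8475, -3.1525, -0.7966, -1.2034, -0.8475)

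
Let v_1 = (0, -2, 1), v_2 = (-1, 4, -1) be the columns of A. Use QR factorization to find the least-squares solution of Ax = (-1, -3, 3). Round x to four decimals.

e_1 = v_1/‖v_1‖ = (0, -2, 1)/2.2361 = (0.0000, -0.8944, 0.4472).
r_{12} = e_1·v_2 = -4.0249.
u_2 = v_2 + 4.0249·e_1 = (-1.0000, 0.4000, 0.8000).
‖u_2‖ = 1.3416, so e_2 = (-0.7454, 0.2981, 0.5963).
Qᵀb = (4.0249, 1.6398).
Back-substitute: x_2 = 1.6398/1.3416 = 1.2222.
x_1 = (4.0249 + 4.0249·1.2222)/2.2361 = 4.0000.

x = (4.0000, 1.2222)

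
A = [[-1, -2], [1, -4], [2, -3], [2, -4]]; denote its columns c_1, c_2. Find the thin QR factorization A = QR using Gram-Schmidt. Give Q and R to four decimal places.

Q = [[-0.3162, -0.8173], [0.3162, -0.5449], [0.6325, 0.0454], [0.6325, -0.1816]], R = [[3.1623, -5.0596], [0.0000, 4.4045]]

c_1 = (-1, 1, 2, 2); ‖c_1‖ = 3.1623, so q_1 = (-0.3162, 0.3162, 0.6325, 0.6325).
q_1·c_2 = (-0.3162)·(-2) + 0.3162·(-4) + 0.6325·(-3) + 0.6325·(-4) = -5.0596.
u_2 = c_2 + 5.0596·q_1 = (-3.6000, -2.4000, 0.2000, -0.8000).
‖u_2‖ = 4.4045, so q_2 = (-0.8173, -0.5449, 0.0454, -0.1816).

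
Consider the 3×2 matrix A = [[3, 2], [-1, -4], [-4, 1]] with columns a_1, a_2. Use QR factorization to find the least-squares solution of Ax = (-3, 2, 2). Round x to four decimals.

x = (-0.6412, -0.3882)

q_1 = a_1/‖a_1‖ = (3, -1, -4)/5.0990 = (0.5883, -0.1961, -0.7845).
r_{12} = q_1·a_2 = 1.1767.
u_2 = a_2 − 1.1767·q_1 = (1.3077, -3.7692, 1.9231).
‖u_2‖ = 4.4289, so q_2 = (0.2953, -0.8510, 0.4342).
Qᵀb = (-3.7262, -1.7195).
Back-substitute: x_2 = -1.7195/4.4289 = -0.3882.
x_1 = (-3.7262 − 1.1767·(-0.3882))/5.0990 = -0.6412.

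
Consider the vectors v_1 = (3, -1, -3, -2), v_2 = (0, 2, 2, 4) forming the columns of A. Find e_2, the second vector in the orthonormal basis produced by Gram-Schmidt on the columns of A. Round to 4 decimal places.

e_2 = (0.5817, 0.3636, -0.0242, 0.7272)

v_1 = (3, -1, -3, -2); ‖v_1‖ = 4.7958, so e_1 = (0.6255, -0.2085, -0.6255, -0.4170).
e_1·v_2 = 0.6255·0 + (-0.2085)·2 + (-0.6255)·2 + (-0.4170)·4 = -3.3362.
u_2 = v_2 + 3.3362·e_1 = (2.0870, 1.3043, -0.0870, 2.6087).
‖u_2‖ = 3.5874, so e_2 = (0.5817, 0.3636, -0.0242, 0.7272).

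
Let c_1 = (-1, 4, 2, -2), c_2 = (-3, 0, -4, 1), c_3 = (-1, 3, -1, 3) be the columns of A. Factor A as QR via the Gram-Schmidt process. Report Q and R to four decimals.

c_1 = (-1, 4, 2, -2); ‖c_1‖ = 5.0000, so q_1 = (-0.2000, 0.8000, 0.4000, -0.4000).
q_1·c_2 = (-0.2000)·(-3) + 0.8000·0 + 0.4000·(-4) + (-0.4000)·1 = -1.4000.
u_2 = c_2 + 1.4000·q_1 = (-3.2800, 1.1200, -3.4400, 0.4400).
‖u_2‖ = 4.9031, so q_2 = (-0.6690, 0.2284, -0.7016, 0.0897).
q_1·c_3 = (-0.2000)·(-1) + 0.8000·3 + 0.4000·(-1) + (-0.4000)·3 = 1.0000; q_2·c_3 = (-0.6690)·(-1) + 0.2284·3 + (-0.7016)·(-1) + 0.0897·3 = 2.3251.
u_3 = c_3 − 1.0000·q_1 − 2.3251·q_2 = (0.7554, 1.6689, 0.2313, 3.1913).
‖u_3‖ = 3.6870, so q_3 = (0.2049, 0.4526, 0.0627, 0.8656).

Q = [[-0.2000, -0.6690, 0.2049], [0.8000, 0.2284, 0.4526], [0.4000, -0.7016, 0.0627], [-0.4000, 0.0897, 0.8656]], R = [[5.0000, -1.4000, 1.0000], [0.0000, 4.9031, 2.3251], [0.0000, 0.0000, 3.6870]]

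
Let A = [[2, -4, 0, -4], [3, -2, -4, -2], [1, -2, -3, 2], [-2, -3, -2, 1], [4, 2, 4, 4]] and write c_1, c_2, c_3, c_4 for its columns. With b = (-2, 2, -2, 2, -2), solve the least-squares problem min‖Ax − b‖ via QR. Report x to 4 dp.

x = (-0.2574, 0.3534, -0.4534, -0.1379)

q_1 = c_1/‖c_1‖ = (2, 3, 1, -2, 4)/5.8310 = (0.3430, 0.5145, 0.1715, -0.3430, 0.6860).
r_{12} = q_1·c_2 = -0.3430.
u_2 = c_2 + 0.3430·q_1 = (-3.8824, -1.8235, -1.9412, -3.1176, 2.2353).
‖u_2‖ = 6.0731, so q_2 = (-0.6393, -0.3003, -0.3196, -0.5134, 0.3681).
r_{13} = q_1·c_3 = 0.8575; r_{23} = q_2·c_3 = 4.6589.
u_3 = c_3 − 0.8575·q_1 − 4.6589·q_2 = (2.6842, -3.0423, -1.6579, 0.6858, 1.6970).
‖u_3‖ = 4.7496, so q_3 = (0.5651, -0.6405, -0.3491, 0.1444, 0.3573).
r_{14} = q_1·c_4 = 0.3430; r_{24} = q_2·c_4 = 3.4773; r_{34} = q_3·c_4 = -0.1041.
u_4 = c_4 − 0.3430·q_1 − 3.4773·q_2 + 0.1041·q_3 = (-1.8359, -1.1991, 3.0163, 2.9177, 2.5220).
‖u_4‖ = 5.3647, so q_4 = (-0.3422, -0.2235, 0.5622, 0.5439, 0.4701).
Qᵀb = (-2.0580, -0.4456, -2.1390, -0.7395).
Back-substitute: x_4 = -0.7395/5.3647 = -0.1379.
x_3 = (-2.1390 + 0.1041·(-0.1379))/4.7496 = -0.4534.
x_2 = (-0.4456 − 4.6589·(-0.4534) − 3.4773·(-0.1379))/6.0731 = 0.3534.
x_1 = (-2.0580 + 0.3430·0.3534 − 0.8575·(-0.4534) − 0.3430·(-0.1379))/5.8310 = -0.2574.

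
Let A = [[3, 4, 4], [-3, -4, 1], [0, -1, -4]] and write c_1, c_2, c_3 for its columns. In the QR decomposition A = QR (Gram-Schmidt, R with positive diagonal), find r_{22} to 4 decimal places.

e_1 = c_1/‖c_1‖ = (3, -3, 0)/4.2426 = (0.7071, -0.7071, 0.0000).
r_{12} = e_1·c_2 = 5.6569.
u_2 = c_2 − 5.6569·e_1 = (0.0000, 0.0000, -1.0000).
r_{22} = ‖u_2‖ = 1.0000.

r_{22} = 1.0000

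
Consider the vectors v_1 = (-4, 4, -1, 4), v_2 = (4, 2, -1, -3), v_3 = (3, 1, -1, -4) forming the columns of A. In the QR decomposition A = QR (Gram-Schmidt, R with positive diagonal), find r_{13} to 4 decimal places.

v_1 = (-4, 4, -1, 4); ‖v_1‖ = 7.0000, so e_1 = (-0.5714, 0.5714, -0.1429, 0.5714).
r_{13} = e_1·v_3 = -3.2857.

r_{13} = -3.2857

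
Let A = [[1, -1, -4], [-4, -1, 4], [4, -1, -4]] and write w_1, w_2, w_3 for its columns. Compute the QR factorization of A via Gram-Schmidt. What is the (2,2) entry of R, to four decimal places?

r_{22} = 1.7233

w_1 = (1, -4, 4); ‖w_1‖ = 5.7446, so q_1 = (0.1741, -0.6963, 0.6963).
q_1·w_2 = 0.1741·(-1) + (-0.6963)·(-1) + 0.6963·(-1) = -0.1741.
u_2 = w_2 + 0.1741·q_1 = (-0.9697, -1.1212, -0.8788).
r_{22} = ‖u_2‖ = 1.7233.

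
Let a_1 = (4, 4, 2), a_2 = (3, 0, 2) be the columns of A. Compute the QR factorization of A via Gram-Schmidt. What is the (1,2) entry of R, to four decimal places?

r_{12} = 2.6667

a_1 = (4, 4, 2); ‖a_1‖ = 6.0000, so q_1 = (0.6667, 0.6667, 0.3333).
r_{12} = q_1·a_2 = 2.6667.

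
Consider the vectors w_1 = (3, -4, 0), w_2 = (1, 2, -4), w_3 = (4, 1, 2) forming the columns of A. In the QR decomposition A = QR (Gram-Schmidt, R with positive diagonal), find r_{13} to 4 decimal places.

r_{13} = 1.6000

w_1 = (3, -4, 0); ‖w_1‖ = 5.0000, so e_1 = (0.6000, -0.8000, 0.0000).
r_{13} = e_1·w_3 = 1.6000.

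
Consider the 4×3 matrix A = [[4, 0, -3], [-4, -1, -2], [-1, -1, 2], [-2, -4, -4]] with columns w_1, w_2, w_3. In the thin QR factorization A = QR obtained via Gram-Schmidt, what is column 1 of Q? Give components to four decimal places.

q_1 = (0.6576, -0.6576, -0.1644, -0.3288)

q_1 = w_1/‖w_1‖ = (4, -4, -1, -2)/6.0828 = (0.6576, -0.6576, -0.1644, -0.3288).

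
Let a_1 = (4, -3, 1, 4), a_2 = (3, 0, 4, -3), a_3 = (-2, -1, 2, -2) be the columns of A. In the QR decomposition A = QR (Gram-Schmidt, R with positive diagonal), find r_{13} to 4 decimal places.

a_1 = (4, -3, 1, 4); ‖a_1‖ = 6.4807, so e_1 = (0.6172, -0.4629, 0.1543, 0.6172).
r_{13} = e_1·a_3 = -1.6973.

r_{13} = -1.6973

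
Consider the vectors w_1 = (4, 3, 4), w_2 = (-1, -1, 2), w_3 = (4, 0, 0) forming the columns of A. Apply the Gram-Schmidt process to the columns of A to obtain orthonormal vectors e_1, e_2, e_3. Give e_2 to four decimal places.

e_2 = (-0.4490, -0.4390, 0.7783)

w_1 = (4, 3, 4); ‖w_1‖ = 6.4031, so e_1 = (0.6247, 0.4685, 0.6247).
e_1·w_2 = 0.6247·(-1) + 0.4685·(-1) + 0.6247·2 = 0.1562.
u_2 = w_2 − 0.1562·e_1 = (-1.0976, -1.0732, 1.9024).
‖u_2‖ = 2.4445, so e_2 = (-0.4490, -0.4390, 0.7783).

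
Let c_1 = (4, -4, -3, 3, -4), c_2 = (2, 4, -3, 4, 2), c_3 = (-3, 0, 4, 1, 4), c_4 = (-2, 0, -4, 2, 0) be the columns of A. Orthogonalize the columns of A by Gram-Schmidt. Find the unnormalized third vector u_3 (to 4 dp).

u_3 = (-0.6460, -1.9595, 2.1359, 2.9299, 1.9090)

q_1 = c_1/‖c_1‖ = (4, -4, -3, 3, -4)/8.1240 = (0.4924, -0.4924, -0.3693, 0.3693, -0.4924).
r_{12} = q_1·c_2 = 0.6155.
u_2 = c_2 − 0.6155·q_1 = (1.6970, 4.3030, -2.7727, 3.7727, 2.3030).
‖u_2‖ = 6.9729, so q_2 = (0.2434, 0.6171, -0.3976, 0.5411, 0.3303).
r_{13} = q_1·c_3 = -4.5544; r_{23} = q_2·c_3 = -0.4585.
u_3 = c_3 + 4.5544·q_1 + 0.4585·q_2 = (-0.6460, -1.9595, 2.1359, 2.9299, 1.9090).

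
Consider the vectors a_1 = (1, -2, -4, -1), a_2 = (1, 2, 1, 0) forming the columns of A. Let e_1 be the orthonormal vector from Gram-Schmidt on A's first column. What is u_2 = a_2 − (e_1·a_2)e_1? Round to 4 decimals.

u_2 = (1.3182, 1.3636, -0.2727, -0.3182)

a_1 = (1, -2, -4, -1); ‖a_1‖ = 4.6904, so e_1 = (0.2132, -0.4264, -0.8528, -0.2132).
e_1·a_2 = 0.2132·1 + (-0.4264)·2 + (-0.8528)·1 + (-0.2132)·0 = -1.4924.
u_2 = a_2 + 1.4924·e_1 = (1.3182, 1.3636, -0.2727, -0.3182).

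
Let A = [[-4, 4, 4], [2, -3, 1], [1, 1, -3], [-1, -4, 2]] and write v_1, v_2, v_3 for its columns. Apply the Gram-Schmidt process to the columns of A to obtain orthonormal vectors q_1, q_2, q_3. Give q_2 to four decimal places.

v_1 = (-4, 2, 1, -1); ‖v_1‖ = 4.6904, so q_1 = (-0.8528, 0.4264, 0.2132, -0.2132).
q_1·v_2 = (-0.8528)·4 + 0.4264·(-3) + 0.2132·1 + (-0.2132)·(-4) = -3.6244.
u_2 = v_2 + 3.6244·q_1 = (0.9091, -1.4545, 1.7727, -4.7727).
‖u_2‖ = 5.3725, so q_2 = (0.1692, -0.2707, 0.3300, -0.8884).

q_2 = (0.1692, -0.2707, 0.3300, -0.8884)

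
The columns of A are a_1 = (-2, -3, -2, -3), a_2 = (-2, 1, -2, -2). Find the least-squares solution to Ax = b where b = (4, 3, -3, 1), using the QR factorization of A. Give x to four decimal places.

e_1 = a_1/‖a_1‖ = (-2, -3, -2, -3)/5.0990 = (-0.3922, -0.5883, -0.3922, -0.5883).
r_{12} = e_1·a_2 = 2.1573.
u_2 = a_2 − 2.1573·e_1 = (-1.1538, 2.2692, -1.1538, -0.7308).
‖u_2‖ = 2.8890, so e_2 = (-0.3994, 0.7855, -0.3994, -0.2530).
Qᵀb = (-2.7456, 1.7041).
Back-substitute: x_2 = 1.7041/2.8890 = 0.5899.
x_1 = (-2.7456 − 2.1573·0.5899)/5.0990 = -0.7880.

x = (-0.7880, 0.5899)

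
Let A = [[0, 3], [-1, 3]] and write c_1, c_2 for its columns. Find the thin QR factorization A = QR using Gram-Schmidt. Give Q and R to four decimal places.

Q = [[0.0000, 1.0000], [-1.0000, 0.0000]], R = [[1.0000, -3.0000], [0.0000, 3.0000]]

c_1 = (0, -1); ‖c_1‖ = 1.0000, so q_1 = (0.0000, -1.0000).
q_1·c_2 = 0.0000·3 + (-1.0000)·3 = -3.0000.
u_2 = c_2 + 3.0000·q_1 = (3.0000, 0.0000).
‖u_2‖ = 3.0000, so q_2 = (1.0000, 0.0000).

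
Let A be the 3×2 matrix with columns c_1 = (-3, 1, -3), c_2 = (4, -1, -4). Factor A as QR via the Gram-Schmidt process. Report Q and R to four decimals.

c_1 = (-3, 1, -3); ‖c_1‖ = 4.3589, so e_1 = (-0.6882, 0.2294, -0.6882).
e_1·c_2 = (-0.6882)·4 + 0.2294·(-1) + (-0.6882)·(-4) = -0.2294.
u_2 = c_2 + 0.2294·e_1 = (3.8421, -0.9474, -4.1579).
‖u_2‖ = 5.7400, so e_2 = (0.6694, -0.1650, -0.7244).

Q = [[-0.6882, 0.6694], [0.2294, -0.1650], [-0.6882, -0.7244]], R = [[4.3589, -0.2294], [0.0000, 5.7400]]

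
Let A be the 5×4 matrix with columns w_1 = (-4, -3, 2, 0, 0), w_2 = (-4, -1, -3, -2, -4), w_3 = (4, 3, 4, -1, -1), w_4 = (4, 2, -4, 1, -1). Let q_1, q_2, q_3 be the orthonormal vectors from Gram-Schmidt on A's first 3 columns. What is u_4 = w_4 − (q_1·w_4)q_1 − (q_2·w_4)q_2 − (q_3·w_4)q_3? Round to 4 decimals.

u_4 = (0.5870, -0.7759, 0.0101, 0.9222, -0.8617)

w_1 = (-4, -3, 2, 0, 0); ‖w_1‖ = 5.3852, so q_1 = (-0.7428, -0.5571, 0.3714, 0.0000, 0.0000).
q_1·w_2 = (-0.7428)·(-4) + (-0.5571)·(-1) + 0.3714·(-3) + 0.0000·(-2) + 0.0000·(-4) = 2.4140.
u_2 = w_2 − 2.4140·q_1 = (-2.2069, 0.3448, -3.8966, -2.0000, -4.0000).
‖u_2‖ = 6.3382, so q_2 = (-0.3482, 0.0544, -0.6148, -0.3155, -0.6311).
q_1·w_3 = (-0.7428)·4 + (-0.5571)·3 + 0.3714·4 + 0.0000·(-1) + 0.0000·(-1) = -3.1568; q_2·w_3 = (-0.3482)·4 + 0.0544·3 + (-0.6148)·4 + (-0.3155)·(-1) + (-0.6311)·(-1) = -2.7420.
u_3 = w_3 + 3.1568·q_1 + 2.7420·q_2 = (0.7004, 1.3906, 3.4867, -1.8652, -2.7305).
‖u_3‖ = 5.0513, so q_3 = (0.1387, 0.2753, 0.6903, -0.3693, -0.5405).
q_1·w_4 = (-0.7428)·4 + (-0.5571)·2 + 0.3714·(-4) + 0.0000·1 + 0.0000·(-1) = -5.5709; q_2·w_4 = (-0.3482)·4 + 0.0544·2 + (-0.6148)·(-4) + (-0.3155)·1 + (-0.6311)·(-1) = 1.4907; q_3·w_4 = 0.1387·4 + 0.2753·2 + 0.6903·(-4) + (-0.3693)·1 + (-0.5405)·(-1) = -1.4845.
u_4 = w_4 + 5.5709·q_1 − 1.4907·q_2 + 1.4845·q_3 = (0.5870, -0.7759, 0.0101, 0.9222, -0.8617).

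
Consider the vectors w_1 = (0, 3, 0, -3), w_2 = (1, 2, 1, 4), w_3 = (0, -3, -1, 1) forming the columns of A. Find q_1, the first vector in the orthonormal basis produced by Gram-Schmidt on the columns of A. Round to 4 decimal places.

w_1 = (0, 3, 0, -3); ‖w_1‖ = 4.2426, so q_1 = (0.0000, 0.7071, 0.0000, -0.7071).

q_1 = (0.0000, 0.7071, 0.0000, -0.7071)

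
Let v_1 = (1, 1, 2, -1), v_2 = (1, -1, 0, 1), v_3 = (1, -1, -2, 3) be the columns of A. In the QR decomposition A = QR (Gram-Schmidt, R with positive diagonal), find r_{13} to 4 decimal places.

v_1 = (1, 1, 2, -1); ‖v_1‖ = 2.6458, so q_1 = (0.3780, 0.3780, 0.7559, -0.3780).
r_{13} = q_1·v_3 = -2.6458.

r_{13} = -2.6458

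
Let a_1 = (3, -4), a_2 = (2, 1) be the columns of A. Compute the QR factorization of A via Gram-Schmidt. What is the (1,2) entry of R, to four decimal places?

r_{12} = 0.4000

a_1 = (3, -4); ‖a_1‖ = 5.0000, so q_1 = (0.6000, -0.8000).
r_{12} = q_1·a_2 = 0.4000.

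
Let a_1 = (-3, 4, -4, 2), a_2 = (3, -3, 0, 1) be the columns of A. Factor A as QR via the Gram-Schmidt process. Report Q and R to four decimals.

Q = [[-0.4472, 0.5231], [0.5963, -0.3957], [-0.5963, -0.5097], [0.2981, 0.5567]], R = [[6.7082, -2.8324], [0.0000, 3.3133]]

a_1 = (-3, 4, -4, 2); ‖a_1‖ = 6.7082, so e_1 = (-0.4472, 0.5963, -0.5963, 0.2981).
e_1·a_2 = (-0.4472)·3 + 0.5963·(-3) + (-0.5963)·0 + 0.2981·1 = -2.8324.
u_2 = a_2 + 2.8324·e_1 = (1.7333, -1.3111, -1.6889, 1.8444).
‖u_2‖ = 3.3133, so e_2 = (0.5231, -0.3957, -0.5097, 0.5567).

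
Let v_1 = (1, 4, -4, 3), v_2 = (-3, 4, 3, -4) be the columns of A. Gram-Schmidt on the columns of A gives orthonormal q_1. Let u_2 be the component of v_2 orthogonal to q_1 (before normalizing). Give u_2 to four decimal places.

u_2 = (-2.7381, 5.0476, 1.9524, -3.2143)

q_1 = v_1/‖v_1‖ = (1, 4, -4, 3)/6.4807 = (0.1543, 0.6172, -0.6172, 0.4629).
r_{12} = q_1·v_2 = -1.6973.
u_2 = v_2 + 1.6973·q_1 = (-2.7381, 5.0476, 1.9524, -3.2143).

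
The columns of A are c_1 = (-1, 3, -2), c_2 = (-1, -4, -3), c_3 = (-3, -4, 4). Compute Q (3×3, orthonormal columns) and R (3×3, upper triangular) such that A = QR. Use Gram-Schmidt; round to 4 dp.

Q = [[-0.2673, -0.2758, -0.9233], [0.8018, -0.5951, -0.0543], [-0.5345, -0.7548, 0.3802]], R = [[3.7417, -1.3363, -4.5434], [0.0000, 4.9208, 0.1887], [0.0000, 0.0000, 4.5079]]

c_1 = (-1, 3, -2); ‖c_1‖ = 3.7417, so q_1 = (-0.2673, 0.8018, -0.5345).
q_1·c_2 = (-0.2673)·(-1) + 0.8018·(-4) + (-0.5345)·(-3) = -1.3363.
u_2 = c_2 + 1.3363·q_1 = (-1.3571, -2.9286, -3.7143).
‖u_2‖ = 4.9208, so q_2 = (-0.2758, -0.5951, -0.7548).
q_1·c_3 = (-0.2673)·(-3) + 0.8018·(-4) + (-0.5345)·4 = -4.5434; q_2·c_3 = (-0.2758)·(-3) + (-0.5951)·(-4) + (-0.7548)·4 = 0.1887.
u_3 = c_3 + 4.5434·q_1 − 0.1887·q_2 = (-4.1622, -0.2448, 1.7139).
‖u_3‖ = 4.5079, so q_3 = (-0.9233, -0.0543, 0.3802).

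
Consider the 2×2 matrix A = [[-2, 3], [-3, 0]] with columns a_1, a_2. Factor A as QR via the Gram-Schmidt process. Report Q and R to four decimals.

Q = [[-0.5547, 0.8321], [-0.8321, -0.5547]], R = [[3.6056, -1.6641], [0.0000, 2.4962]]

q_1 = a_1/‖a_1‖ = (-2, -3)/3.6056 = (-0.5547, -0.8321).
r_{12} = q_1·a_2 = -1.6641.
u_2 = a_2 + 1.6641·q_1 = (2.0769, -1.3846).
‖u_2‖ = 2.4962, so q_2 = (0.8321, -0.5547).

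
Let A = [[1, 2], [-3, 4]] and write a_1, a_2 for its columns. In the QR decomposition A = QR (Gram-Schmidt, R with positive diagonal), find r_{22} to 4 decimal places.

r_{22} = 3.1623

e_1 = a_1/‖a_1‖ = (1, -3)/3.1623 = (0.3162, -0.9487).
r_{12} = e_1·a_2 = -3.1623.
u_2 = a_2 + 3.1623·e_1 = (3.0000, 1.0000).
r_{22} = ‖u_2‖ = 3.1623.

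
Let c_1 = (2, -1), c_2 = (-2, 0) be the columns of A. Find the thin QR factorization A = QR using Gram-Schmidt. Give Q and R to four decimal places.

c_1 = (2, -1); ‖c_1‖ = 2.2361, so q_1 = (0.8944, -0.4472).
q_1·c_2 = 0.8944·(-2) + (-0.4472)·0 = -1.7889.
u_2 = c_2 + 1.7889·q_1 = (-0.4000, -0.8000).
‖u_2‖ = 0.8944, so q_2 = (-0.4472, -0.8944).

Q = [[0.8944, -0.4472], [-0.4472, -0.8944]], R = [[2.2361, -1.7889], [0.0000, 0.8944]]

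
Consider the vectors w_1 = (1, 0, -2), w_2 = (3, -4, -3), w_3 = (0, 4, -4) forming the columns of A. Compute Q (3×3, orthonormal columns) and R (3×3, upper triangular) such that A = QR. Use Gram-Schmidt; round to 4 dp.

e_1 = w_1/‖w_1‖ = (1, 0, -2)/2.2361 = (0.4472, 0.0000, -0.8944).
r_{12} = e_1·w_2 = 4.0249.
u_2 = w_2 − 4.0249·e_1 = (1.2000, -4.0000, 0.6000).
‖u_2‖ = 4.2190, so e_2 = (0.2844, -0.9481, 0.1422).
r_{13} = e_1·w_3 = 3.5777; r_{23} = e_2·w_3 = -4.3612.
u_3 = w_3 − 3.5777·e_1 + 4.3612·e_2 = (-0.3596, -0.1348, -0.1798).
‖u_3‖ = 0.4240, so e_3 = (-0.8480, -0.3180, -0.4240).

Q = [[0.4472, 0.2844, -0.8480], [0.0000, -0.9481, -0.3180], [-0.8944, 0.1422, -0.4240]], R = [[2.2361, 4.0249, 3.5777], [0.0000, 4.2190, -4.3612], [0.0000, 0.0000, 0.4240]]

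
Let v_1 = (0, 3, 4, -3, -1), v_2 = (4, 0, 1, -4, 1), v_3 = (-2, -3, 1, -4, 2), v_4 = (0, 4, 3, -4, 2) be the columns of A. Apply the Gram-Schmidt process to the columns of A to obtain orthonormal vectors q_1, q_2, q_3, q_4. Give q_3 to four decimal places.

q_3 = (-0.5954, -0.5466, 0.1193, -0.4893, 0.3052)

v_1 = (0, 3, 4, -3, -1); ‖v_1‖ = 5.9161, so q_1 = (0.0000, 0.5071, 0.6761, -0.5071, -0.1690).
q_1·v_2 = 0.0000·4 + 0.5071·0 + 0.6761·1 + (-0.5071)·(-4) + (-0.1690)·1 = 2.5355.
u_2 = v_2 − 2.5355·q_1 = (4.0000, -1.2857, -0.7143, -2.7143, 1.4286).
‖u_2‖ = 5.2509, so q_2 = (0.7618, -0.2449, -0.1360, -0.5169, 0.2721).
q_1·v_3 = 0.0000·(-2) + 0.5071·(-3) + 0.6761·1 + (-0.5071)·(-4) + (-0.1690)·2 = 0.8452; q_2·v_3 = 0.7618·(-2) + (-0.2449)·(-3) + (-0.1360)·1 + (-0.5169)·(-4) + 0.2721·2 = 1.6868.
u_3 = v_3 − 0.8452·q_1 − 1.6868·q_2 = (-3.2850, -3.0155, 0.6580, -2.6995, 1.6839).
‖u_3‖ = 5.5173, so q_3 = (-0.5954, -0.5466, 0.1193, -0.4893, 0.3052).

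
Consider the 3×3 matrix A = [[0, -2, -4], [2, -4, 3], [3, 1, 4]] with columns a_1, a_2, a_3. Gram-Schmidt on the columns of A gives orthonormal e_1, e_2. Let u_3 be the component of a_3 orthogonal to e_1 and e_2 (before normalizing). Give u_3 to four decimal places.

a_1 = (0, 2, 3); ‖a_1‖ = 3.6056, so e_1 = (0.0000, 0.5547, 0.8321).
e_1·a_2 = 0.0000·(-2) + 0.5547·(-4) + 0.8321·1 = -1.3868.
u_2 = a_2 + 1.3868·e_1 = (-2.0000, -3.2308, 2.1538).
‖u_2‖ = 4.3677, so e_2 = (-0.4579, -0.7397, 0.4931).
e_1·a_3 = 0.0000·(-4) + 0.5547·3 + 0.8321·4 = 4.9923; e_2·a_3 = (-0.4579)·(-4) + (-0.7397)·3 + 0.4931·4 = 1.5851.
u_3 = a_3 − 4.9923·e_1 − 1.5851·e_2 = (-3.2742, 1.4032, -0.9355).

u_3 = (-3.2742, 1.4032, -0.9355)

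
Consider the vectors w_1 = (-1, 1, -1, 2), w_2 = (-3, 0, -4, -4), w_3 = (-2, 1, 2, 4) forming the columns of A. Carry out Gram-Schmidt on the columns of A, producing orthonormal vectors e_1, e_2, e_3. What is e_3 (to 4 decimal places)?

w_1 = (-1, 1, -1, 2); ‖w_1‖ = 2.6458, so e_1 = (-0.3780, 0.3780, -0.3780, 0.7559).
e_1·w_2 = (-0.3780)·(-3) + 0.3780·0 + (-0.3780)·(-4) + 0.7559·(-4) = -0.3780.
u_2 = w_2 + 0.3780·e_1 = (-3.1429, 0.1429, -4.1429, -3.7143).
‖u_2‖ = 6.3920, so e_2 = (-0.4917, 0.0223, -0.6481, -0.5811).
e_1·w_3 = (-0.3780)·(-2) + 0.3780·1 + (-0.3780)·2 + 0.7559·4 = 3.4017; e_2·w_3 = (-0.4917)·(-2) + 0.0223·1 + (-0.6481)·2 + (-0.5811)·4 = -2.6149.
u_3 = w_3 − 3.4017·e_1 + 2.6149·e_2 = (-2.0000, -0.2273, 1.5909, -0.0909).
‖u_3‖ = 2.5673, so e_3 = (-0.7790, -0.0885, 0.6197, -0.0354).

e_3 = (-0.7790, -0.0885, 0.6197, -0.0354)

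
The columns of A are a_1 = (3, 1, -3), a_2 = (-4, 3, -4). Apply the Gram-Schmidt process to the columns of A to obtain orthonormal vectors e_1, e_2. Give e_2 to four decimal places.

a_1 = (3, 1, -3); ‖a_1‖ = 4.3589, so e_1 = (0.6882, 0.2294, -0.6882).
e_1·a_2 = 0.6882·(-4) + 0.2294·3 + (-0.6882)·(-4) = 0.6882.
u_2 = a_2 − 0.6882·e_1 = (-4.4737, 2.8421, -3.5263).
‖u_2‖ = 6.3660, so e_2 = (-0.7027, 0.4464, -0.5539).

e_2 = (-0.7027, 0.4464, -0.5539)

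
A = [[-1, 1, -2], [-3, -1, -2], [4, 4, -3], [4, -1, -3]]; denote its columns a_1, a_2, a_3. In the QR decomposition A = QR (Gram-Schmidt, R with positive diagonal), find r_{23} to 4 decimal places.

q_1 = a_1/‖a_1‖ = (-1, -3, 4, 4)/6.4807 = (-0.1543, -0.4629, 0.6172, 0.6172).
r_{12} = q_1·a_2 = 2.1602.
u_2 = a_2 − 2.1602·q_1 = (1.3333, 0.0000, 2.6667, -2.3333).
‖u_2‖ = 3.7859, so q_2 = (0.3522, 0.0000, 0.7044, -0.6163).
r_{23} = q_2·a_3 = -0.9685.

r_{23} = -0.9685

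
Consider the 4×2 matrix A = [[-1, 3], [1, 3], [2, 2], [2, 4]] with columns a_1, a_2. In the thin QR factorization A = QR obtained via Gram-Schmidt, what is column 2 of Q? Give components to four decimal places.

a_1 = (-1, 1, 2, 2); ‖a_1‖ = 3.1623, so e_1 = (-0.3162, 0.3162, 0.6325, 0.6325).
e_1·a_2 = (-0.3162)·3 + 0.3162·3 + 0.6325·2 + 0.6325·4 = 3.7947.
u_2 = a_2 − 3.7947·e_1 = (4.2000, 1.8000, -0.4000, 1.6000).
‖u_2‖ = 4.8580, so e_2 = (0.8646, 0.3705, -0.0823, 0.3294).

e_2 = (0.8646, 0.3705, -0.0823, 0.3294)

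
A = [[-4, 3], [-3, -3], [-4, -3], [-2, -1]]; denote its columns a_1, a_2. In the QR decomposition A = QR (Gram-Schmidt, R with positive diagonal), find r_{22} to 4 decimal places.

a_1 = (-4, -3, -4, -2); ‖a_1‖ = 6.7082, so q_1 = (-0.5963, -0.4472, -0.5963, -0.2981).
q_1·a_2 = (-0.5963)·3 + (-0.4472)·(-3) + (-0.5963)·(-3) + (-0.2981)·(-1) = 1.6398.
u_2 = a_2 − 1.6398·q_1 = (3.9778, -2.2667, -2.0222, -0.5111).
r_{22} = ‖u_2‖ = 5.0310.

r_{22} = 5.0310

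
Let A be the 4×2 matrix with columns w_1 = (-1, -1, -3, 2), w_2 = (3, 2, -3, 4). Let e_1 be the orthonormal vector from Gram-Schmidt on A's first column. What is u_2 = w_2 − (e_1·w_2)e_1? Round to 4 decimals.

u_2 = (3.8000, 2.8000, -0.6000, 2.4000)

w_1 = (-1, -1, -3, 2); ‖w_1‖ = 3.8730, so e_1 = (-0.2582, -0.2582, -0.7746, 0.5164).
e_1·w_2 = (-0.2582)·3 + (-0.2582)·2 + (-0.7746)·(-3) + 0.5164·4 = 3.0984.
u_2 = w_2 − 3.0984·e_1 = (3.8000, 2.8000, -0.6000, 2.4000).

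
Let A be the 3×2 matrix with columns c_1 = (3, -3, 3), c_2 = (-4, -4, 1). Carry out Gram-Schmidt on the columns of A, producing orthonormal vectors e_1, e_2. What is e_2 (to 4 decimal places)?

c_1 = (3, -3, 3); ‖c_1‖ = 5.1962, so e_1 = (0.5774, -0.5774, 0.5774).
e_1·c_2 = 0.5774·(-4) + (-0.5774)·(-4) + 0.5774·1 = 0.5774.
u_2 = c_2 − 0.5774·e_1 = (-4.3333, -3.6667, 0.6667).
‖u_2‖ = 5.7155, so e_2 = (-0.7582, -0.6415, 0.1166).

e_2 = (-0.7582, -0.6415, 0.1166)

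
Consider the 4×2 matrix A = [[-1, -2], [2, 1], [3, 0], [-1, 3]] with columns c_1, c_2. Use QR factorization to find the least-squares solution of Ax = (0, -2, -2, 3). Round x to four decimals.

c_1 = (-1, 2, 3, -1); ‖c_1‖ = 3.8730, so e_1 = (-0.2582, 0.5164, 0.7746, -0.2582).
e_1·c_2 = (-0.2582)·(-2) + 0.5164·1 + 0.7746·0 + (-0.2582)·3 = 0.2582.
u_2 = c_2 − 0.2582·e_1 = (-1.9333, 0.8667, -0.2000, 3.0667).
‖u_2‖ = 3.7327, so e_2 = (-0.5179, 0.2322, -0.0536, 0.8216).
Qᵀb = (-3.3566, 2.1075).
Back-substitute: x_2 = 2.1075/3.7327 = 0.5646.
x_1 = (-3.3566 − 0.2582·0.5646)/3.8730 = -0.9043.

x = (-0.9043, 0.5646)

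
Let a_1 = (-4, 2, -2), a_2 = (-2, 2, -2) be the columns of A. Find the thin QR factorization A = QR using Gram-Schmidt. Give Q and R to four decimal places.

q_1 = a_1/‖a_1‖ = (-4, 2, -2)/4.8990 = (-0.8165, 0.4082, -0.4082).
r_{12} = q_1·a_2 = 3.2660.
u_2 = a_2 − 3.2660·q_1 = (0.6667, 0.6667, -0.6667).
‖u_2‖ = 1.1547, so q_2 = (0.5774, 0.5774, -0.5774).

Q = [[-0.8165, 0.5774], [0.4082, 0.5774], [-0.4082, -0.5774]], R = [[4.8990, 3.2660], [0.0000, 1.1547]]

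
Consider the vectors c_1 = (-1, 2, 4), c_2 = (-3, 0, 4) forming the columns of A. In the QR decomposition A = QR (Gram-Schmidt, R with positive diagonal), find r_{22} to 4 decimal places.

c_1 = (-1, 2, 4); ‖c_1‖ = 4.5826, so q_1 = (-0.2182, 0.4364, 0.8729).
q_1·c_2 = (-0.2182)·(-3) + 0.4364·0 + 0.8729·4 = 4.1461.
u_2 = c_2 − 4.1461·q_1 = (-2.0952, -1.8095, 0.3810).
r_{22} = ‖u_2‖ = 2.7946.

r_{22} = 2.7946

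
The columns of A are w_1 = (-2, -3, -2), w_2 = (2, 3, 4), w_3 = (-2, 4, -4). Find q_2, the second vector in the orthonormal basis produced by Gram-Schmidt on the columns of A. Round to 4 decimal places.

w_1 = (-2, -3, -2); ‖w_1‖ = 4.1231, so q_1 = (-0.4851, -0.7276, -0.4851).
q_1·w_2 = (-0.4851)·2 + (-0.7276)·3 + (-0.4851)·4 = -5.0932.
u_2 = w_2 + 5.0932·q_1 = (-0.4706, -0.7059, 1.5294).
‖u_2‖ = 1.7489, so q_2 = (-0.2691, -0.4036, 0.8745).

q_2 = (-0.2691, -0.4036, 0.8745)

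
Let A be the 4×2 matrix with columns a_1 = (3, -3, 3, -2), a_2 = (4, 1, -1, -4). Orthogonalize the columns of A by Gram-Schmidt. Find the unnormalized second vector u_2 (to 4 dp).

e_1 = a_1/‖a_1‖ = (3, -3, 3, -2)/5.5678 = (0.5388, -0.5388, 0.5388, -0.3592).
r_{12} = e_1·a_2 = 2.5145.
u_2 = a_2 − 2.5145·e_1 = (2.6452, 2.3548, -2.3548, -3.0968).

u_2 = (2.6452, 2.3548, -2.3548, -3.0968)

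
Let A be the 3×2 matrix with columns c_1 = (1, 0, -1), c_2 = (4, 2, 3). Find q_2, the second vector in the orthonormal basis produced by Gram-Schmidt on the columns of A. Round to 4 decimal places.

q_2 = (0.6556, 0.3746, 0.6556)

q_1 = c_1/‖c_1‖ = (1, 0, -1)/1.4142 = (0.7071, 0.0000, -0.7071).
r_{12} = q_1·c_2 = 0.7071.
u_2 = c_2 − 0.7071·q_1 = (3.5000, 2.0000, 3.5000).
‖u_2‖ = 5.3385, so q_2 = (0.6556, 0.3746, 0.6556).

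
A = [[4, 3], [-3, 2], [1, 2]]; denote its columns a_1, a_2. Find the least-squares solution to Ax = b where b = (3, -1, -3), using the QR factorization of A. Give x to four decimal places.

a_1 = (4, -3, 1); ‖a_1‖ = 5.0990, so e_1 = (0.7845, -0.5883, 0.1961).
e_1·a_2 = 0.7845·3 + (-0.5883)·2 + 0.1961·2 = 1.5689.
u_2 = a_2 − 1.5689·e_1 = (1.7692, 2.9231, 1.6923).
‖u_2‖ = 3.8129, so e_2 = (0.4640, 0.7666, 0.4438).
Qᵀb = (2.3534, -0.7061).
Back-substitute: x_2 = -0.7061/3.8129 = -0.1852.
x_1 = (2.3534 − 1.5689·(-0.1852))/5.0990 = 0.5185.

x = (0.5185, -0.1852)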